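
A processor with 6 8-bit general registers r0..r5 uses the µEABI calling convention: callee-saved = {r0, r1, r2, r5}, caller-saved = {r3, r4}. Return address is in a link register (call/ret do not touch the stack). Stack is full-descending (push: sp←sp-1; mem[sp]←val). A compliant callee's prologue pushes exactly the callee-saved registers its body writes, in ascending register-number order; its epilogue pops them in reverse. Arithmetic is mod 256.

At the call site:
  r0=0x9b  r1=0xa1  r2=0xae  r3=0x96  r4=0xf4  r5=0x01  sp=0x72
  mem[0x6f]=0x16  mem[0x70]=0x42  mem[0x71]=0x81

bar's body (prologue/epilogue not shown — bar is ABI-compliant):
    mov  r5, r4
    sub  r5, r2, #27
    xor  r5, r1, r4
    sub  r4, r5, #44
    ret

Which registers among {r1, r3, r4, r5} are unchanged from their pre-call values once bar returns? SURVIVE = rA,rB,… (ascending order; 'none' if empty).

prologue: push r5 -> mem[0x71]=0x01, sp=0x71
body[0] mov  r5, r4 -> r5=0xf4
body[1] sub  r5, r2, #27 -> r5=0x93
body[2] xor  r5, r1, r4 -> r5=0x55
body[3] sub  r4, r5, #44 -> r4=0x29
epilogue: pop r5=0x01, sp=0x72
r1: callee-saved, written=False
r3: caller-saved, written=False
r4: caller-saved, written=True
r5: callee-saved, written=True

SURVIVE = r1,r3,r5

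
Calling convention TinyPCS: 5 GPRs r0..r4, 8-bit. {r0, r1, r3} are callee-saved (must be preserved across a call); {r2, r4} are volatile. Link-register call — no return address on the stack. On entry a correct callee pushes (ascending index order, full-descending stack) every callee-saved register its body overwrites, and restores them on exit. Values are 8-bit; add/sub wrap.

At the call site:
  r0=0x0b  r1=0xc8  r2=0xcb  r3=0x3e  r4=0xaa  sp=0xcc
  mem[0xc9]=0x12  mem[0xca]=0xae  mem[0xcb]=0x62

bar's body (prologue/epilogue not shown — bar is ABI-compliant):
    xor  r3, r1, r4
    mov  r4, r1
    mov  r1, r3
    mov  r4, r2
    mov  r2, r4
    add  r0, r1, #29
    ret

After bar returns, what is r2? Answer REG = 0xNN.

REG = 0xcb

prologue: push r0 -> mem[0xcb]=0x0b, sp=0xcb
prologue: push r1 -> mem[0xca]=0xc8, sp=0xca
prologue: push r3 -> mem[0xc9]=0x3e, sp=0xc9
body[0] xor  r3, r1, r4 -> r3=0x62
body[1] mov  r4, r1 -> r4=0xc8
body[2] mov  r1, r3 -> r1=0x62
body[3] mov  r4, r2 -> r4=0xcb
body[4] mov  r2, r4 -> r2=0xcb
body[5] add  r0, r1, #29 -> r0=0x7f
epilogue: pop r3=0x3e, sp=0xca
epilogue: pop r1=0xc8, sp=0xcb
epilogue: pop r0=0x0b, sp=0xcc
r2 is caller-saved -> body value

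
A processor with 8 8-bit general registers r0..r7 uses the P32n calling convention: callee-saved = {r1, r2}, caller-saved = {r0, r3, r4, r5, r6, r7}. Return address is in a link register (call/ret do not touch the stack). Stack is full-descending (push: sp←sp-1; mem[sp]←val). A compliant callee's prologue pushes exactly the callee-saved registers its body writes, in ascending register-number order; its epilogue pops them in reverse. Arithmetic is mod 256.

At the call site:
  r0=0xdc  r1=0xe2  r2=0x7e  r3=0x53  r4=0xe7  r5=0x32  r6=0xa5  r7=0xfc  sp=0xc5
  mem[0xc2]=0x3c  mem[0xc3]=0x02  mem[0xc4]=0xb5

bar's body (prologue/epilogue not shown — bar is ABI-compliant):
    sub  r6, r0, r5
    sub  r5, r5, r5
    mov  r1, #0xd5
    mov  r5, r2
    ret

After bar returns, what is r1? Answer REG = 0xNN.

REG = 0xe2

prologue: push r1 → mem[0xc4]=0xe2, sp=0xc4
body[0] sub  r6, r0, r5 → r6=0xaa
body[1] sub  r5, r5, r5 → r5=0x00
body[2] mov  r1, #0xd5 → r1=0xd5
body[3] mov  r5, r2 → r5=0x7e
epilogue: pop r1=0xe2, sp=0xc5
r1 is callee-saved → restored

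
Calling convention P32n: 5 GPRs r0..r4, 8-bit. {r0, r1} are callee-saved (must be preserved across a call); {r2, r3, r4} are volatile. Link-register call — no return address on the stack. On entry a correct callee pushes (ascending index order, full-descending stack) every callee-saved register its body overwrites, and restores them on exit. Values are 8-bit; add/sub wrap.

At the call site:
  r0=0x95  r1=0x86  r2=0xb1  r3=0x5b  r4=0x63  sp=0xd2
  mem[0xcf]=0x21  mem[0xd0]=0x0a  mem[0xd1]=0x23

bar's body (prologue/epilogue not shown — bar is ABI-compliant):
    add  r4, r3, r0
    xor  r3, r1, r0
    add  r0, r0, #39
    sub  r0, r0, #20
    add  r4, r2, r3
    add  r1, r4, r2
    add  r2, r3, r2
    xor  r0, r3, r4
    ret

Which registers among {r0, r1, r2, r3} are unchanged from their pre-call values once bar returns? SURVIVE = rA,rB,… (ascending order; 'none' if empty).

SURVIVE = r0,r1

prologue: push r0 -> mem[0xd1]=0x95, sp=0xd1
prologue: push r1 -> mem[0xd0]=0x86, sp=0xd0
body[0] add  r4, r3, r0 -> r4=0xf0
body[1] xor  r3, r1, r0 -> r3=0x13
body[2] add  r0, r0, #39 -> r0=0xbc
body[3] sub  r0, r0, #20 -> r0=0xa8
body[4] add  r4, r2, r3 -> r4=0xc4
body[5] add  r1, r4, r2 -> r1=0x75
body[6] add  r2, r3, r2 -> r2=0xc4
body[7] xor  r0, r3, r4 -> r0=0xd7
epilogue: pop r1=0x86, sp=0xd1
epilogue: pop r0=0x95, sp=0xd2
r0: callee-saved, written=True
r1: callee-saved, written=True
r2: caller-saved, written=True
r3: caller-saved, written=True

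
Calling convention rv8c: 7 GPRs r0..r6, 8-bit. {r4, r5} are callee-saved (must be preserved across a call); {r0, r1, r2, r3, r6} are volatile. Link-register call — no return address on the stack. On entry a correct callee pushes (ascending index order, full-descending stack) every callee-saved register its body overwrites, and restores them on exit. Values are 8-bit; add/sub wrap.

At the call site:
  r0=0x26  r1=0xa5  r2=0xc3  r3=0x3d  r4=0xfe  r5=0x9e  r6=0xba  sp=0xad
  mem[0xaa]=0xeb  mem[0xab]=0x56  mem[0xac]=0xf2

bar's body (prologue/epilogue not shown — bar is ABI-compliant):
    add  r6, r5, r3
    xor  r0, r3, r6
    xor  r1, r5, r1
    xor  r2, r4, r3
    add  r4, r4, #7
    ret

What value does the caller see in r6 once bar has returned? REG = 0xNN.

prologue: push r4 -> mem[0xac]=0xfe, sp=0xac
body[0] add  r6, r5, r3 -> r6=0xdb
body[1] xor  r0, r3, r6 -> r0=0xe6
body[2] xor  r1, r5, r1 -> r1=0x3b
body[3] xor  r2, r4, r3 -> r2=0xc3
body[4] add  r4, r4, #7 -> r4=0x05
epilogue: pop r4=0xfe, sp=0xad
r6 is caller-saved -> body value

REG = 0xdb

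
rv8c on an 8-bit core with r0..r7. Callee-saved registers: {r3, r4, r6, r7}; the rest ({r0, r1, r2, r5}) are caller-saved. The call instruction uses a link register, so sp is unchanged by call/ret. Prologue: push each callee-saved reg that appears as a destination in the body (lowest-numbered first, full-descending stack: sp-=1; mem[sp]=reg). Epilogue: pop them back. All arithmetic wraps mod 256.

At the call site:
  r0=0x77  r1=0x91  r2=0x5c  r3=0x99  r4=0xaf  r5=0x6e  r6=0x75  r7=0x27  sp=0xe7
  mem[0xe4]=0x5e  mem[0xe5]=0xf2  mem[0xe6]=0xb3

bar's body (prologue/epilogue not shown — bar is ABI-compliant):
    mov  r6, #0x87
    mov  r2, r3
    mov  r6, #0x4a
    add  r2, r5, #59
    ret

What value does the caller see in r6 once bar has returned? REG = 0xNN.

REG = 0x75

prologue: push r6 → mem[0xe6]=0x75, sp=0xe6
body[0] mov  r6, #0x87 → r6=0x87
body[1] mov  r2, r3 → r2=0x99
body[2] mov  r6, #0x4a → r6=0x4a
body[3] add  r2, r5, #59 → r2=0xa9
epilogue: pop r6=0x75, sp=0xe7
r6 is callee-saved → restored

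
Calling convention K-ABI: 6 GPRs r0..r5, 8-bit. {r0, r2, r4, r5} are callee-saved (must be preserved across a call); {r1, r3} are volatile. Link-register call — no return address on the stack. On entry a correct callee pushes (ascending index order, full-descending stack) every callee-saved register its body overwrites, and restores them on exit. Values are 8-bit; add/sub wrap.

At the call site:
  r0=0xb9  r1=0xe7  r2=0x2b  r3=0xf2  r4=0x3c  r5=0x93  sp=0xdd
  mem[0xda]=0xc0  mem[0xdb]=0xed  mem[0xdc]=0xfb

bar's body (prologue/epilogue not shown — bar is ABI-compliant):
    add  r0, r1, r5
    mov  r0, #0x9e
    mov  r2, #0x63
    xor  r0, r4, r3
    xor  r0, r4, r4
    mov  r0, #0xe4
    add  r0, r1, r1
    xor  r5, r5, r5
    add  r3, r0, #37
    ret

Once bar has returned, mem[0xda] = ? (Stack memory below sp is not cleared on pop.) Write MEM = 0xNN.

MEM = 0x93

prologue: push r0 -> mem[0xdc]=0xb9, sp=0xdc
prologue: push r2 -> mem[0xdb]=0x2b, sp=0xdb
prologue: push r5 -> mem[0xda]=0x93, sp=0xda
body[0] add  r0, r1, r5 -> r0=0x7a
body[1] mov  r0, #0x9e -> r0=0x9e
body[2] mov  r2, #0x63 -> r2=0x63
body[3] xor  r0, r4, r3 -> r0=0xce
body[4] xor  r0, r4, r4 -> r0=0x00
body[5] mov  r0, #0xe4 -> r0=0xe4
body[6] add  r0, r1, r1 -> r0=0xce
body[7] xor  r5, r5, r5 -> r5=0x00
body[8] add  r3, r0, #37 -> r3=0xf3
epilogue: pop r5=0x93, sp=0xdb
epilogue: pop r2=0x2b, sp=0xdc
epilogue: pop r0=0xb9, sp=0xdd
prologue pushed ['r0', 'r2', 'r5'] at ['0xdc', '0xdb', '0xda']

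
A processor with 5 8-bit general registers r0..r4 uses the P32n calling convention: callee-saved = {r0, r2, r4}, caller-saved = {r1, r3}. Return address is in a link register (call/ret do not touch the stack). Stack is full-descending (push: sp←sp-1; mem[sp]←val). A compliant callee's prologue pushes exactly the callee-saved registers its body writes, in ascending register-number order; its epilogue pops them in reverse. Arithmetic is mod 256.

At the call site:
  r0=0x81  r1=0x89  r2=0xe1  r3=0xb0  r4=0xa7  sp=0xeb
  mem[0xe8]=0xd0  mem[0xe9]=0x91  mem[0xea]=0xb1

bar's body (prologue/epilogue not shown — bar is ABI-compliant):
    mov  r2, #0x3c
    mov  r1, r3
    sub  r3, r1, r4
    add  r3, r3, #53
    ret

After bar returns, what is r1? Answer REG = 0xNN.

prologue: push r2 → mem[0xea]=0xe1, sp=0xea
body[0] mov  r2, #0x3c → r2=0x3c
body[1] mov  r1, r3 → r1=0xb0
body[2] sub  r3, r1, r4 → r3=0x09
body[3] add  r3, r3, #53 → r3=0x3e
epilogue: pop r2=0xe1, sp=0xeb
r1 is caller-saved → body value

REG = 0xb0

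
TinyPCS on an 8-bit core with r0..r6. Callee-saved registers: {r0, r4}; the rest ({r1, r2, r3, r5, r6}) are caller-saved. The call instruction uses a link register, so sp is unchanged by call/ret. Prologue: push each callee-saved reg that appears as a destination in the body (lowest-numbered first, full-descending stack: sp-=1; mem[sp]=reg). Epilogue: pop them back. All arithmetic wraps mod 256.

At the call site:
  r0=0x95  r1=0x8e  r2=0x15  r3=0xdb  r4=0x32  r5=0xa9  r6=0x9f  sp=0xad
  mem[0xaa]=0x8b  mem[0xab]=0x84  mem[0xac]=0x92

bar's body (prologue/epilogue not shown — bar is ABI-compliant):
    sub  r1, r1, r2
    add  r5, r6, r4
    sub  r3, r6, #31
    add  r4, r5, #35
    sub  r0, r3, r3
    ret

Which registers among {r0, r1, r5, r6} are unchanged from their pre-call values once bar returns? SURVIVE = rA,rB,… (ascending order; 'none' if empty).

prologue: push r0 → mem[0xac]=0x95, sp=0xac
prologue: push r4 → mem[0xab]=0x32, sp=0xab
body[0] sub  r1, r1, r2 → r1=0x79
body[1] add  r5, r6, r4 → r5=0xd1
body[2] sub  r3, r6, #31 → r3=0x80
body[3] add  r4, r5, #35 → r4=0xf4
body[4] sub  r0, r3, r3 → r0=0x00
epilogue: pop r4=0x32, sp=0xac
epilogue: pop r0=0x95, sp=0xad
r0: callee-saved, written=True
r1: caller-saved, written=True
r5: caller-saved, written=True
r6: caller-saved, written=False

SURVIVE = r0,r6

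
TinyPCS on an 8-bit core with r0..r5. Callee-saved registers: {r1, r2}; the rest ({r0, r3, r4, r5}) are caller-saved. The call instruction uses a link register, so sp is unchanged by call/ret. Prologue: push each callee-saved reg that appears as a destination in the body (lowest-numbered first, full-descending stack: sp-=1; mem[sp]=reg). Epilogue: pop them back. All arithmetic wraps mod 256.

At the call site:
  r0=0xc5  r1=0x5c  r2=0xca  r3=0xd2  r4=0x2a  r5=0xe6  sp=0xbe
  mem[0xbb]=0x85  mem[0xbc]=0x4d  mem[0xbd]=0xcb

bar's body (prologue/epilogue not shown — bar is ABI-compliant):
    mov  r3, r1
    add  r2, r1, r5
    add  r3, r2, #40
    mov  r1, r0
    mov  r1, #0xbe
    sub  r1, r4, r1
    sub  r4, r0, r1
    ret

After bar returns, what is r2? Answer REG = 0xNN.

REG = 0xca

prologue: push r1 → mem[0xbd]=0x5c, sp=0xbd
prologue: push r2 → mem[0xbc]=0xca, sp=0xbc
body[0] mov  r3, r1 → r3=0x5c
body[1] add  r2, r1, r5 → r2=0x42
body[2] add  r3, r2, #40 → r3=0x6a
body[3] mov  r1, r0 → r1=0xc5
body[4] mov  r1, #0xbe → r1=0xbe
body[5] sub  r1, r4, r1 → r1=0x6c
body[6] sub  r4, r0, r1 → r4=0x59
epilogue: pop r2=0xca, sp=0xbd
epilogue: pop r1=0x5c, sp=0xbe
r2 is callee-saved → restored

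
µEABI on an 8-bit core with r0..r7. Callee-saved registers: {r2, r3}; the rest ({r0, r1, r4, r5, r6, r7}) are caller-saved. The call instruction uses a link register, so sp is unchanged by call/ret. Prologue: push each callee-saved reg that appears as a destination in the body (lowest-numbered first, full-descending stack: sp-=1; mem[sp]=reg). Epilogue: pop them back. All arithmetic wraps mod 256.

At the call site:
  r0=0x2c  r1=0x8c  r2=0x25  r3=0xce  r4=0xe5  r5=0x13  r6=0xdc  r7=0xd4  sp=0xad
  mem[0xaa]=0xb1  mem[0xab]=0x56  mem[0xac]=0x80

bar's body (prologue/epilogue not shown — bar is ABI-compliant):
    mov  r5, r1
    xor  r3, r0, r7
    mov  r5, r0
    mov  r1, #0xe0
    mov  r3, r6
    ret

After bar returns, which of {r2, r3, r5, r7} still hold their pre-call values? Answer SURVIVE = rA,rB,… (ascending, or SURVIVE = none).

prologue: push r3 -> mem[0xac]=0xce, sp=0xac
body[0] mov  r5, r1 -> r5=0x8c
body[1] xor  r3, r0, r7 -> r3=0xf8
body[2] mov  r5, r0 -> r5=0x2c
body[3] mov  r1, #0xe0 -> r1=0xe0
body[4] mov  r3, r6 -> r3=0xdc
epilogue: pop r3=0xce, sp=0xad
r2: callee-saved, written=False
r3: callee-saved, written=True
r5: caller-saved, written=True
r7: caller-saved, written=False

SURVIVE = r2,r3,r7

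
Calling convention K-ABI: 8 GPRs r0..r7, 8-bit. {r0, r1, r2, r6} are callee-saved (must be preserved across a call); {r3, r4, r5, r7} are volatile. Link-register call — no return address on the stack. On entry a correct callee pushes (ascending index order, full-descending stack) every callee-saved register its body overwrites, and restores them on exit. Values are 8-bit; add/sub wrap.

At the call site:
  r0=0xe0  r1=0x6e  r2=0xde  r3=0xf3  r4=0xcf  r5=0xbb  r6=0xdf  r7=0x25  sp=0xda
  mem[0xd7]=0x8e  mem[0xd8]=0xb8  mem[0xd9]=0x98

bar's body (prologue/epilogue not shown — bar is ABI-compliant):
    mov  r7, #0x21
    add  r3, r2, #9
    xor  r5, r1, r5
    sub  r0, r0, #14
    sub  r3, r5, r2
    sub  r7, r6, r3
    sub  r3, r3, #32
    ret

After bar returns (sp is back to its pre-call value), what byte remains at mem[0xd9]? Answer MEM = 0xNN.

MEM = 0xe0

prologue: push r0 -> mem[0xd9]=0xe0, sp=0xd9
body[0] mov  r7, #0x21 -> r7=0x21
body[1] add  r3, r2, #9 -> r3=0xe7
body[2] xor  r5, r1, r5 -> r5=0xd5
body[3] sub  r0, r0, #14 -> r0=0xd2
body[4] sub  r3, r5, r2 -> r3=0xf7
body[5] sub  r7, r6, r3 -> r7=0xe8
body[6] sub  r3, r3, #32 -> r3=0xd7
epilogue: pop r0=0xe0, sp=0xda
prologue pushed ['r0'] at ['0xd9']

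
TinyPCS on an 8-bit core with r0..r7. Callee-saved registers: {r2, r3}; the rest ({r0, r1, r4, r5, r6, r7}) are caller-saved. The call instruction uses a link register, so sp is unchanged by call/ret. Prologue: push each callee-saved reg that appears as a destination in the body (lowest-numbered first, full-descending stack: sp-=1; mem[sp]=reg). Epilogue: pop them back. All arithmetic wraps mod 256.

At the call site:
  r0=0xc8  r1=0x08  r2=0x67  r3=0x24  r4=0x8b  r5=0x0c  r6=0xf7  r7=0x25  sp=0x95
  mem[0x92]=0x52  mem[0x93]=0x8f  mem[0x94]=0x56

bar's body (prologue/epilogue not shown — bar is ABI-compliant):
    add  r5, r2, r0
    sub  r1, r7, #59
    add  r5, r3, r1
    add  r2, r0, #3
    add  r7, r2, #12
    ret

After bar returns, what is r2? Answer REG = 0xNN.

REG = 0x67

prologue: push r2 → mem[0x94]=0x67, sp=0x94
body[0] add  r5, r2, r0 → r5=0x2f
body[1] sub  r1, r7, #59 → r1=0xea
body[2] add  r5, r3, r1 → r5=0x0e
body[3] add  r2, r0, #3 → r2=0xcb
body[4] add  r7, r2, #12 → r7=0xd7
epilogue: pop r2=0x67, sp=0x95
r2 is callee-saved → restored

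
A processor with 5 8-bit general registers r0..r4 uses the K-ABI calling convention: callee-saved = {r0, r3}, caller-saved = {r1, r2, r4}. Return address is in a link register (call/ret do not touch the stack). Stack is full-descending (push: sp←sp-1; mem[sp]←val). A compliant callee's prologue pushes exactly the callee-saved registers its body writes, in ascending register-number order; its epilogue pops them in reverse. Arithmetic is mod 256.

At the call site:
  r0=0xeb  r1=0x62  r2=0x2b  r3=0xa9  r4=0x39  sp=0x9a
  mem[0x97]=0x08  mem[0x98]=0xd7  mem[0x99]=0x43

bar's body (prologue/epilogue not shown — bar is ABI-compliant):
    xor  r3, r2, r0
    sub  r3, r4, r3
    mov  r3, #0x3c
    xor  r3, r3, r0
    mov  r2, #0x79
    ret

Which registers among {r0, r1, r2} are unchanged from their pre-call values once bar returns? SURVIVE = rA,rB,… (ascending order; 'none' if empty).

prologue: push r3 → mem[0x99]=0xa9, sp=0x99
body[0] xor  r3, r2, r0 → r3=0xc0
body[1] sub  r3, r4, r3 → r3=0x79
body[2] mov  r3, #0x3c → r3=0x3c
body[3] xor  r3, r3, r0 → r3=0xd7
body[4] mov  r2, #0x79 → r2=0x79
epilogue: pop r3=0xa9, sp=0x9a
r0: callee-saved, written=False
r1: caller-saved, written=False
r2: caller-saved, written=True

SURVIVE = r0,r1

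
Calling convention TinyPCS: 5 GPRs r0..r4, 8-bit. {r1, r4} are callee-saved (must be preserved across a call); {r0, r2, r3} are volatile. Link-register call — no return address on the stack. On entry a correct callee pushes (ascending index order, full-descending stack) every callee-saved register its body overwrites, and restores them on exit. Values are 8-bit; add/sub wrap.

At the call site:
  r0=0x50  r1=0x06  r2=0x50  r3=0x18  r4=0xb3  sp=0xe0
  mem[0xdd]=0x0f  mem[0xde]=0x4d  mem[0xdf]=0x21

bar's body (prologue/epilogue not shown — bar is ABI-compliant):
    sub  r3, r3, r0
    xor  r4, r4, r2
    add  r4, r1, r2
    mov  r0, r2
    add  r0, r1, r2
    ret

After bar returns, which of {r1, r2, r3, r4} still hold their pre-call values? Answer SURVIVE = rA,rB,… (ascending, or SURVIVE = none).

prologue: push r4 -> mem[0xdf]=0xb3, sp=0xdf
body[0] sub  r3, r3, r0 -> r3=0xc8
body[1] xor  r4, r4, r2 -> r4=0xe3
body[2] add  r4, r1, r2 -> r4=0x56
body[3] mov  r0, r2 -> r0=0x50
body[4] add  r0, r1, r2 -> r0=0x56
epilogue: pop r4=0xb3, sp=0xe0
r1: callee-saved, written=False
r2: caller-saved, written=False
r3: caller-saved, written=True
r4: callee-saved, written=True

SURVIVE = r1,r2,r4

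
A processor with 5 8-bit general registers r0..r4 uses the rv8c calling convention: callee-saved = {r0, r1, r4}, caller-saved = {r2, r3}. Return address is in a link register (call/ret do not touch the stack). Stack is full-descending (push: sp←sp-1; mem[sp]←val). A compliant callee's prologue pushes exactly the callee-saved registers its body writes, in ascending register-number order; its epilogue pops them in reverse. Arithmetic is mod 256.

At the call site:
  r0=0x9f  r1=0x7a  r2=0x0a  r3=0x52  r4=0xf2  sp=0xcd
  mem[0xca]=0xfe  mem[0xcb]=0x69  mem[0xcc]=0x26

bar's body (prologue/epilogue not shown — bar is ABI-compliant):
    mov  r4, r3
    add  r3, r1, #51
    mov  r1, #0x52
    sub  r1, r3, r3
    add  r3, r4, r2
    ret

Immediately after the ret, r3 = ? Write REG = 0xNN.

prologue: push r1 -> mem[0xcc]=0x7a, sp=0xcc
prologue: push r4 -> mem[0xcb]=0xf2, sp=0xcb
body[0] mov  r4, r3 -> r4=0x52
body[1] add  r3, r1, #51 -> r3=0xad
body[2] mov  r1, #0x52 -> r1=0x52
body[3] sub  r1, r3, r3 -> r1=0x00
body[4] add  r3, r4, r2 -> r3=0x5c
epilogue: pop r4=0xf2, sp=0xcc
epilogue: pop r1=0x7a, sp=0xcd
r3 is caller-saved -> body value

REG = 0x5c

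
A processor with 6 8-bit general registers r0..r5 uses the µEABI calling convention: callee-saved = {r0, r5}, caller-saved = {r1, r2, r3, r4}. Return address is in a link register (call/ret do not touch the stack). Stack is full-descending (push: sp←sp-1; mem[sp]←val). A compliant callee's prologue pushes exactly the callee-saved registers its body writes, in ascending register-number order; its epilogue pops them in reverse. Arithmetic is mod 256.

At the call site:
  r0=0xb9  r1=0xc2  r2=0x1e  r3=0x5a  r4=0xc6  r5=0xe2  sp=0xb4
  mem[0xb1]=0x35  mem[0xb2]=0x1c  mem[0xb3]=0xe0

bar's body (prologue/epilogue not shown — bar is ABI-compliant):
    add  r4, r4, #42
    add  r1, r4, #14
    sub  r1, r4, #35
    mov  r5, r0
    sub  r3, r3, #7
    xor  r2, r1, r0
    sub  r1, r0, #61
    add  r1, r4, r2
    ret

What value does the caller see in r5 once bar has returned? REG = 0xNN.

prologue: push r5 → mem[0xb3]=0xe2, sp=0xb3
body[0] add  r4, r4, #42 → r4=0xf0
body[1] add  r1, r4, #14 → r1=0xfe
body[2] sub  r1, r4, #35 → r1=0xcd
body[3] mov  r5, r0 → r5=0xb9
body[4] sub  r3, r3, #7 → r3=0x53
body[5] xor  r2, r1, r0 → r2=0x74
body[6] sub  r1, r0, #61 → r1=0x7c
body[7] add  r1, r4, r2 → r1=0x64
epilogue: pop r5=0xe2, sp=0xb4
r5 is callee-saved → restored

REG = 0xe2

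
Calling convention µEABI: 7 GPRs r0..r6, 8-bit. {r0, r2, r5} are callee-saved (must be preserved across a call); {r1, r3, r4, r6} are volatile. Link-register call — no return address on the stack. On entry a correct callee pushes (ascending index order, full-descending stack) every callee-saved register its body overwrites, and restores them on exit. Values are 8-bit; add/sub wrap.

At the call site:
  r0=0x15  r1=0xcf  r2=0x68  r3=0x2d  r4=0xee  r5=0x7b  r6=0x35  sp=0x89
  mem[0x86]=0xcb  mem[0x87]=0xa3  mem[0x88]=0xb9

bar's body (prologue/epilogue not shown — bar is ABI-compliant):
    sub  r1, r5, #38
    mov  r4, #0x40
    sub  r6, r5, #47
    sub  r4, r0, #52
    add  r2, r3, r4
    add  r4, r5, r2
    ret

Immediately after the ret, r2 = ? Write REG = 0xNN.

REG = 0x68

prologue: push r2 -> mem[0x88]=0x68, sp=0x88
body[0] sub  r1, r5, #38 -> r1=0x55
body[1] mov  r4, #0x40 -> r4=0x40
body[2] sub  r6, r5, #47 -> r6=0x4c
body[3] sub  r4, r0, #52 -> r4=0xe1
body[4] add  r2, r3, r4 -> r2=0x0e
body[5] add  r4, r5, r2 -> r4=0x89
epilogue: pop r2=0x68, sp=0x89
r2 is callee-saved -> restored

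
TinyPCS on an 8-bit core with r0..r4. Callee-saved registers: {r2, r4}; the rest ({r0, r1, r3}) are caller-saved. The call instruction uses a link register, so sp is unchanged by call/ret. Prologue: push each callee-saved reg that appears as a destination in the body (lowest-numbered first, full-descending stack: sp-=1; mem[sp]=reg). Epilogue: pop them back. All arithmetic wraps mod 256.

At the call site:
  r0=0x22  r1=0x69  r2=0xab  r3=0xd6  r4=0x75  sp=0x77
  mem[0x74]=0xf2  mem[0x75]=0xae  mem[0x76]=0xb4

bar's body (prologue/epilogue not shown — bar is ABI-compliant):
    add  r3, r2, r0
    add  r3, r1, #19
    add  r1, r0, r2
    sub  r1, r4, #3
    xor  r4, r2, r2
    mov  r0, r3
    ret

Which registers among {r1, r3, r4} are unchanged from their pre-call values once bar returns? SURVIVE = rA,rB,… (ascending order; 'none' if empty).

SURVIVE = r4

prologue: push r4 -> mem[0x76]=0x75, sp=0x76
body[0] add  r3, r2, r0 -> r3=0xcd
body[1] add  r3, r1, #19 -> r3=0x7c
body[2] add  r1, r0, r2 -> r1=0xcd
body[3] sub  r1, r4, #3 -> r1=0x72
body[4] xor  r4, r2, r2 -> r4=0x00
body[5] mov  r0, r3 -> r0=0x7c
epilogue: pop r4=0x75, sp=0x77
r1: caller-saved, written=True
r3: caller-saved, written=True
r4: callee-saved, written=True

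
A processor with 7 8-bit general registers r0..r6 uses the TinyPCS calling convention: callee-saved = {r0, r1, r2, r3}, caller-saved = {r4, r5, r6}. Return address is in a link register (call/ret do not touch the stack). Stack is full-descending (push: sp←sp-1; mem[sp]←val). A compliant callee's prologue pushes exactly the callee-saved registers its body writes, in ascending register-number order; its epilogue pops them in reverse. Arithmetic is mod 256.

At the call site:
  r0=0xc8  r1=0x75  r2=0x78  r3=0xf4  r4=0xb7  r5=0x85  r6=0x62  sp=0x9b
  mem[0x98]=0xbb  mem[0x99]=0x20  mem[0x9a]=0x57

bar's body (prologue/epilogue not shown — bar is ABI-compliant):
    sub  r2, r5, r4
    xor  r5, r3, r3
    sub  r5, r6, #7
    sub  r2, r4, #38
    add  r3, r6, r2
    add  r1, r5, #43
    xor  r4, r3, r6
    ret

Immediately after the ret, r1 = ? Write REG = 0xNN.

prologue: push r1 → mem[0x9a]=0x75, sp=0x9a
prologue: push r2 → mem[0x99]=0x78, sp=0x99
prologue: push r3 → mem[0x98]=0xf4, sp=0x98
body[0] sub  r2, r5, r4 → r2=0xce
body[1] xor  r5, r3, r3 → r5=0x00
body[2] sub  r5, r6, #7 → r5=0x5b
body[3] sub  r2, r4, #38 → r2=0x91
body[4] add  r3, r6, r2 → r3=0xf3
body[5] add  r1, r5, #43 → r1=0x86
body[6] xor  r4, r3, r6 → r4=0x91
epilogue: pop r3=0xf4, sp=0x99
epilogue: pop r2=0x78, sp=0x9a
epilogue: pop r1=0x75, sp=0x9b
r1 is callee-saved → restored

REG = 0x75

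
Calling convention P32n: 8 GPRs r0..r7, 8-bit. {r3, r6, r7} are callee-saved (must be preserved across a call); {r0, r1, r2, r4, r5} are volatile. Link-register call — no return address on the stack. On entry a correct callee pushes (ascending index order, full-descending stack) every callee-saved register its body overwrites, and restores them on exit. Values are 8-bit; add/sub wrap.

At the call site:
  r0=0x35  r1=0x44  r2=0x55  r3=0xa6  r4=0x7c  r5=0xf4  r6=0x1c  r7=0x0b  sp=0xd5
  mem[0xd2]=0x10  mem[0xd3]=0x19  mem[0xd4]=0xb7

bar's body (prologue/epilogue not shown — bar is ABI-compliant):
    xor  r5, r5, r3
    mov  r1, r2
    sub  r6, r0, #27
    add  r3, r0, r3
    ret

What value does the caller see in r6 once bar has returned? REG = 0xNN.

REG = 0x1c

prologue: push r3 -> mem[0xd4]=0xa6, sp=0xd4
prologue: push r6 -> mem[0xd3]=0x1c, sp=0xd3
body[0] xor  r5, r5, r3 -> r5=0x52
body[1] mov  r1, r2 -> r1=0x55
body[2] sub  r6, r0, #27 -> r6=0x1a
body[3] add  r3, r0, r3 -> r3=0xdb
epilogue: pop r6=0x1c, sp=0xd4
epilogue: pop r3=0xa6, sp=0xd5
r6 is callee-saved -> restored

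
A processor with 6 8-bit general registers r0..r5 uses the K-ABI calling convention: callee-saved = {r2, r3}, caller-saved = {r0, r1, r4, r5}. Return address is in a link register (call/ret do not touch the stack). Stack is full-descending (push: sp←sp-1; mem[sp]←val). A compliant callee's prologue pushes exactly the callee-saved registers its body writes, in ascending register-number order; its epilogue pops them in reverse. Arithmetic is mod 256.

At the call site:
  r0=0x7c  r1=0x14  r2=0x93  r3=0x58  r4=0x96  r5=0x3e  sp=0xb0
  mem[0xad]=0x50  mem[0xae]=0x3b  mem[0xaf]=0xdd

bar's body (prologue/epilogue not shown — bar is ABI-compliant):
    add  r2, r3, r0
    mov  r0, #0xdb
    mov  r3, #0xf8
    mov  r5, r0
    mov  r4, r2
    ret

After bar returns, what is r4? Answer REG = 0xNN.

prologue: push r2 -> mem[0xaf]=0x93, sp=0xaf
prologue: push r3 -> mem[0xae]=0x58, sp=0xae
body[0] add  r2, r3, r0 -> r2=0xd4
body[1] mov  r0, #0xdb -> r0=0xdb
body[2] mov  r3, #0xf8 -> r3=0xf8
body[3] mov  r5, r0 -> r5=0xdb
body[4] mov  r4, r2 -> r4=0xd4
epilogue: pop r3=0x58, sp=0xaf
epilogue: pop r2=0x93, sp=0xb0
r4 is caller-saved -> body value

REG = 0xd4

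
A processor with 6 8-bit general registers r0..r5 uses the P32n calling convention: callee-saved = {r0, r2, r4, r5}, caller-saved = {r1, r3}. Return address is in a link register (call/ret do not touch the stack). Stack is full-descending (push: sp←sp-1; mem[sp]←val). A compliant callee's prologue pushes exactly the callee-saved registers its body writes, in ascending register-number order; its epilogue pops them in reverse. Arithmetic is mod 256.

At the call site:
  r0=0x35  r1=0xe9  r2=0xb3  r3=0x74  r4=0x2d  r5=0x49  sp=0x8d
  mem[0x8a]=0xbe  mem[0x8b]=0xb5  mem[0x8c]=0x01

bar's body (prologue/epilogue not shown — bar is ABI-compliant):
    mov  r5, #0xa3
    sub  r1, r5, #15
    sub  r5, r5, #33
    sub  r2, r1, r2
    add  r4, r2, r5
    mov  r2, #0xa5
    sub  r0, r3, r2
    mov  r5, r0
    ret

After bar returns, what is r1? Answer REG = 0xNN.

REG = 0x94

prologue: push r0 -> mem[0x8c]=0x35, sp=0x8c
prologue: push r2 -> mem[0x8b]=0xb3, sp=0x8b
prologue: push r4 -> mem[0x8a]=0x2d, sp=0x8a
prologue: push r5 -> mem[0x89]=0x49, sp=0x89
body[0] mov  r5, #0xa3 -> r5=0xa3
body[1] sub  r1, r5, #15 -> r1=0x94
body[2] sub  r5, r5, #33 -> r5=0x82
body[3] sub  r2, r1, r2 -> r2=0xe1
body[4] add  r4, r2, r5 -> r4=0x63
body[5] mov  r2, #0xa5 -> r2=0xa5
body[6] sub  r0, r3, r2 -> r0=0xcf
body[7] mov  r5, r0 -> r5=0xcf
epilogue: pop r5=0x49, sp=0x8a
epilogue: pop r4=0x2d, sp=0x8b
epilogue: pop r2=0xb3, sp=0x8c
epilogue: pop r0=0x35, sp=0x8d
r1 is caller-saved -> body value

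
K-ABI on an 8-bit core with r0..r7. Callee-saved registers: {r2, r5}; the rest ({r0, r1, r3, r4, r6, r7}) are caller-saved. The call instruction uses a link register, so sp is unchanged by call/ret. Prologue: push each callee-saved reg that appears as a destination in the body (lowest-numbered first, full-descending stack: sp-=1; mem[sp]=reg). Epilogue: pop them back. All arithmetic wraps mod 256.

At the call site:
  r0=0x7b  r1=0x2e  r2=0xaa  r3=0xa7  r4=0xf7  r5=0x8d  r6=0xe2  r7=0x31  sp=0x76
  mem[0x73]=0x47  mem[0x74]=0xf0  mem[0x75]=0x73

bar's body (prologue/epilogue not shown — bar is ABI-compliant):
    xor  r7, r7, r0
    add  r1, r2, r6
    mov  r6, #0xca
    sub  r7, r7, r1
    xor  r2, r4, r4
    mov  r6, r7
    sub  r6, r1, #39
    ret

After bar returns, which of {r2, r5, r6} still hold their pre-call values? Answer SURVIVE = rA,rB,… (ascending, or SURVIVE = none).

prologue: push r2 -> mem[0x75]=0xaa, sp=0x75
body[0] xor  r7, r7, r0 -> r7=0x4a
body[1] add  r1, r2, r6 -> r1=0x8c
body[2] mov  r6, #0xca -> r6=0xca
body[3] sub  r7, r7, r1 -> r7=0xbe
body[4] xor  r2, r4, r4 -> r2=0x00
body[5] mov  r6, r7 -> r6=0xbe
body[6] sub  r6, r1, #39 -> r6=0x65
epilogue: pop r2=0xaa, sp=0x76
r2: callee-saved, written=True
r5: callee-saved, written=False
r6: caller-saved, written=True

SURVIVE = r2,r5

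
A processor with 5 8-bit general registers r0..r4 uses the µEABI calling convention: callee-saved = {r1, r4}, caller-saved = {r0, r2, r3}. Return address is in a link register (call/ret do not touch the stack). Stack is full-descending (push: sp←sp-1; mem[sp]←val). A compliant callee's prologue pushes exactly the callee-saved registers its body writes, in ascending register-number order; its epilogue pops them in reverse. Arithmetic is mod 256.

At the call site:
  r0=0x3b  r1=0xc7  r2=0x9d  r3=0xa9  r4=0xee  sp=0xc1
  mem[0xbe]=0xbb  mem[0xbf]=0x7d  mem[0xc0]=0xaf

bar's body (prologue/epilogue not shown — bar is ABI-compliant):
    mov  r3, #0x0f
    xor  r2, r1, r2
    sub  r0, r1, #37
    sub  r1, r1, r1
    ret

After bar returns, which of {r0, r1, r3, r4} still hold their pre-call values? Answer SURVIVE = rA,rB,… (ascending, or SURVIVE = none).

prologue: push r1 -> mem[0xc0]=0xc7, sp=0xc0
body[0] mov  r3, #0x0f -> r3=0x0f
body[1] xor  r2, r1, r2 -> r2=0x5a
body[2] sub  r0, r1, #37 -> r0=0xa2
body[3] sub  r1, r1, r1 -> r1=0x00
epilogue: pop r1=0xc7, sp=0xc1
r0: caller-saved, written=True
r1: callee-saved, written=True
r3: caller-saved, written=True
r4: callee-saved, written=False

SURVIVE = r1,r4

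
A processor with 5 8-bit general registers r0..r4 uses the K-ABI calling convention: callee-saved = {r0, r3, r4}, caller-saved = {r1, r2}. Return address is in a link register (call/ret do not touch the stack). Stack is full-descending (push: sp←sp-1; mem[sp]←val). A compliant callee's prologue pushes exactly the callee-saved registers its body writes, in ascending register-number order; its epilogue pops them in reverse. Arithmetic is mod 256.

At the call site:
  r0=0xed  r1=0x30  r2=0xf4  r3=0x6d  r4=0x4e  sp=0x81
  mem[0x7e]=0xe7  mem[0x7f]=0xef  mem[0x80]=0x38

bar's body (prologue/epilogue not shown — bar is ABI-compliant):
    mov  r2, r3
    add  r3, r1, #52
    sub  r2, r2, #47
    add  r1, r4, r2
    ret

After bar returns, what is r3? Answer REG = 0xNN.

prologue: push r3 → mem[0x80]=0x6d, sp=0x80
body[0] mov  r2, r3 → r2=0x6d
body[1] add  r3, r1, #52 → r3=0x64
body[2] sub  r2, r2, #47 → r2=0x3e
body[3] add  r1, r4, r2 → r1=0x8c
epilogue: pop r3=0x6d, sp=0x81
r3 is callee-saved → restored

REG = 0x6d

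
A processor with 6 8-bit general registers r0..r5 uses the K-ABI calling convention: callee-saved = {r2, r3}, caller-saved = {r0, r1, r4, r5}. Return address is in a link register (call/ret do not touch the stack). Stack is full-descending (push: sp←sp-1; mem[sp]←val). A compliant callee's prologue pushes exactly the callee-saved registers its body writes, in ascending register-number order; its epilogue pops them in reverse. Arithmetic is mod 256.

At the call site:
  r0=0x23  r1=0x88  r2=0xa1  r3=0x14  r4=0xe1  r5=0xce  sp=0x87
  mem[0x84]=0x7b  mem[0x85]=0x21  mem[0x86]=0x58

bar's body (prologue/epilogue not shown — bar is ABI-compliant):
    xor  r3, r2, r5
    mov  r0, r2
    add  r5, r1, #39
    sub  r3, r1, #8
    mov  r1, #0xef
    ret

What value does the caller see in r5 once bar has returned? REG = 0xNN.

prologue: push r3 -> mem[0x86]=0x14, sp=0x86
body[0] xor  r3, r2, r5 -> r3=0x6f
body[1] mov  r0, r2 -> r0=0xa1
body[2] add  r5, r1, #39 -> r5=0xaf
body[3] sub  r3, r1, #8 -> r3=0x80
body[4] mov  r1, #0xef -> r1=0xef
epilogue: pop r3=0x14, sp=0x87
r5 is caller-saved -> body value

REG = 0xaf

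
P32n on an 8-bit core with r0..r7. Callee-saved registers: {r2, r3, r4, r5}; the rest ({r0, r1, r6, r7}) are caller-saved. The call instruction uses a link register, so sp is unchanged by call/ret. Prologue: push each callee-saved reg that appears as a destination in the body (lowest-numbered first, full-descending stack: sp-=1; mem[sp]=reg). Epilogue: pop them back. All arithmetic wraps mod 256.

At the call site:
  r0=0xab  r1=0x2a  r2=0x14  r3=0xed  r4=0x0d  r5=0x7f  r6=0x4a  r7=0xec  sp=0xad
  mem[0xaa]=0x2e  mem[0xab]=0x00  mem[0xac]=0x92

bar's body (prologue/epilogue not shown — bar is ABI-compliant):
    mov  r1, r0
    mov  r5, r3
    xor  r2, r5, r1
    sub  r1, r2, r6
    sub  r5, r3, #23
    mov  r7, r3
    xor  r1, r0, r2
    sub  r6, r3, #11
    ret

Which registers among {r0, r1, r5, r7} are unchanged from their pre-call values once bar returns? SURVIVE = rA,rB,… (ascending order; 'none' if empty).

prologue: push r2 → mem[0xac]=0x14, sp=0xac
prologue: push r5 → mem[0xab]=0x7f, sp=0xab
body[0] mov  r1, r0 → r1=0xab
body[1] mov  r5, r3 → r5=0xed
body[2] xor  r2, r5, r1 → r2=0x46
body[3] sub  r1, r2, r6 → r1=0xfc
body[4] sub  r5, r3, #23 → r5=0xd6
body[5] mov  r7, r3 → r7=0xed
body[6] xor  r1, r0, r2 → r1=0xed
body[7] sub  r6, r3, #11 → r6=0xe2
epilogue: pop r5=0x7f, sp=0xac
epilogue: pop r2=0x14, sp=0xad
r0: caller-saved, written=False
r1: caller-saved, written=True
r5: callee-saved, written=True
r7: caller-saved, written=True

SURVIVE = r0,r5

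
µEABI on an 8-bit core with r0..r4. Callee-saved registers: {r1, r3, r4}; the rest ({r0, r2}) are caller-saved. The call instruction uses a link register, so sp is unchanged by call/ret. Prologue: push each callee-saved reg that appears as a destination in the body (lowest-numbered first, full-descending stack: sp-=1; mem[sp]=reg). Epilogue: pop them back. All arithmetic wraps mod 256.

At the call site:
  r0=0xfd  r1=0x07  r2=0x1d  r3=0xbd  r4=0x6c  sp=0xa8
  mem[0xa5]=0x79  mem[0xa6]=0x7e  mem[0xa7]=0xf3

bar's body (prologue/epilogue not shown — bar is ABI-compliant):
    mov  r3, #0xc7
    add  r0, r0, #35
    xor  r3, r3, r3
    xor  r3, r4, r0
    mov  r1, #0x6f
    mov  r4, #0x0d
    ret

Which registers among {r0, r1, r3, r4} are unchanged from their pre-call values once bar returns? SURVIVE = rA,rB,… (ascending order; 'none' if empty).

prologue: push r1 -> mem[0xa7]=0x07, sp=0xa7
prologue: push r3 -> mem[0xa6]=0xbd, sp=0xa6
prologue: push r4 -> mem[0xa5]=0x6c, sp=0xa5
body[0] mov  r3, #0xc7 -> r3=0xc7
body[1] add  r0, r0, #35 -> r0=0x20
body[2] xor  r3, r3, r3 -> r3=0x00
body[3] xor  r3, r4, r0 -> r3=0x4c
body[4] mov  r1, #0x6f -> r1=0x6f
body[5] mov  r4, #0x0d -> r4=0x0d
epilogue: pop r4=0x6c, sp=0xa6
epilogue: pop r3=0xbd, sp=0xa7
epilogue: pop r1=0x07, sp=0xa8
r0: caller-saved, written=True
r1: callee-saved, written=True
r3: callee-saved, written=True
r4: callee-saved, written=True

SURVIVE = r1,r3,r4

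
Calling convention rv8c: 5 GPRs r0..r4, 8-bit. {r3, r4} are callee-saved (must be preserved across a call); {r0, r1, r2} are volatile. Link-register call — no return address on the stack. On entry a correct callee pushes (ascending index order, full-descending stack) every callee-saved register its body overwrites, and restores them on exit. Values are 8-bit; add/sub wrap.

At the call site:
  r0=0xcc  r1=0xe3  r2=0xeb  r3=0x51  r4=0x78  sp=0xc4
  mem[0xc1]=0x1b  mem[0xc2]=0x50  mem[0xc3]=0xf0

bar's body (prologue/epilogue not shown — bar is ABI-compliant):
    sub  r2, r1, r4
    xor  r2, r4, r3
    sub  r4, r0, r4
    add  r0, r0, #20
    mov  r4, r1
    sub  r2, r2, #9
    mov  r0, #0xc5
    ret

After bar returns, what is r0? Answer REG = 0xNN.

REG = 0xc5

prologue: push r4 -> mem[0xc3]=0x78, sp=0xc3
body[0] sub  r2, r1, r4 -> r2=0x6b
body[1] xor  r2, r4, r3 -> r2=0x29
body[2] sub  r4, r0, r4 -> r4=0x54
body[3] add  r0, r0, #20 -> r0=0xe0
body[4] mov  r4, r1 -> r4=0xe3
body[5] sub  r2, r2, #9 -> r2=0x20
body[6] mov  r0, #0xc5 -> r0=0xc5
epilogue: pop r4=0x78, sp=0xc4
r0 is caller-saved -> body value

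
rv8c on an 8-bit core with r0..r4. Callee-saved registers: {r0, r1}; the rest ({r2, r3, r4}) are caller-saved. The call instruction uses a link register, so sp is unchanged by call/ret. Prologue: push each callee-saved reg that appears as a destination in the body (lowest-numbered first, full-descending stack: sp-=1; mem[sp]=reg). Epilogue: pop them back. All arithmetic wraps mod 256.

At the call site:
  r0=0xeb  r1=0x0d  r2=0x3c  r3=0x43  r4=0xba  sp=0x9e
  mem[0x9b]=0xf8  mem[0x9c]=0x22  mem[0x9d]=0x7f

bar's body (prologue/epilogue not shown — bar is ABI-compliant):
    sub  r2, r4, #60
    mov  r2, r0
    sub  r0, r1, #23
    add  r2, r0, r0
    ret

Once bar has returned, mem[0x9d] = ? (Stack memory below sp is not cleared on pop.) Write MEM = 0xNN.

prologue: push r0 → mem[0x9d]=0xeb, sp=0x9d
body[0] sub  r2, r4, #60 → r2=0x7e
body[1] mov  r2, r0 → r2=0xeb
body[2] sub  r0, r1, #23 → r0=0xf6
body[3] add  r2, r0, r0 → r2=0xec
epilogue: pop r0=0xeb, sp=0x9e
prologue pushed ['r0'] at ['0x9d']

MEM = 0xeb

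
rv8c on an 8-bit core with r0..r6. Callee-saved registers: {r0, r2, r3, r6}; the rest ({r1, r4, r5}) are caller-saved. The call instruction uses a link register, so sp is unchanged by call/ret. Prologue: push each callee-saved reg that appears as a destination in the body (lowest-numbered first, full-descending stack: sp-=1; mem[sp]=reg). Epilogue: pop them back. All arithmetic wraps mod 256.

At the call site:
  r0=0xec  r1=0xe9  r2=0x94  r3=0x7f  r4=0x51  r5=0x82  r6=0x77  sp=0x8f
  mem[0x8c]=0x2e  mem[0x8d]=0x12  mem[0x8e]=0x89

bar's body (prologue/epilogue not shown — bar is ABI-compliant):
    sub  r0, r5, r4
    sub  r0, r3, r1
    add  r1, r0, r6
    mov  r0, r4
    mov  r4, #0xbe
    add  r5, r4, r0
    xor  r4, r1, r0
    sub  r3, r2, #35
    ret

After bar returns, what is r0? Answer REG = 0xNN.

prologue: push r0 -> mem[0x8e]=0xec, sp=0x8e
prologue: push r3 -> mem[0x8d]=0x7f, sp=0x8d
body[0] sub  r0, r5, r4 -> r0=0x31
body[1] sub  r0, r3, r1 -> r0=0x96
body[2] add  r1, r0, r6 -> r1=0x0d
body[3] mov  r0, r4 -> r0=0x51
body[4] mov  r4, #0xbe -> r4=0xbe
body[5] add  r5, r4, r0 -> r5=0x0f
body[6] xor  r4, r1, r0 -> r4=0x5c
body[7] sub  r3, r2, #35 -> r3=0x71
epilogue: pop r3=0x7f, sp=0x8e
epilogue: pop r0=0xec, sp=0x8f
r0 is callee-saved -> restored

REG = 0xec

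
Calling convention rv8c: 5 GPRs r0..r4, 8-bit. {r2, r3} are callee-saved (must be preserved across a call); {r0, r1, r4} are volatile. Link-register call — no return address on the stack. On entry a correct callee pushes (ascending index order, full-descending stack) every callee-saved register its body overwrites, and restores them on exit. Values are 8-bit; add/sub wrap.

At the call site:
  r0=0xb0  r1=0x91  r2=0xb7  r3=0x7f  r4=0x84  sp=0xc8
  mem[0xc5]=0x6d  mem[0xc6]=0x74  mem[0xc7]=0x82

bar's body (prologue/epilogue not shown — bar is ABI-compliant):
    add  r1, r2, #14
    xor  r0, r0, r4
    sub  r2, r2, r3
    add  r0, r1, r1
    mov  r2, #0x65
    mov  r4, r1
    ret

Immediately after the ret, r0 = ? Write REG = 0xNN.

prologue: push r2 → mem[0xc7]=0xb7, sp=0xc7
body[0] add  r1, r2, #14 → r1=0xc5
body[1] xor  r0, r0, r4 → r0=0x34
body[2] sub  r2, r2, r3 → r2=0x38
body[3] add  r0, r1, r1 → r0=0x8a
body[4] mov  r2, #0x65 → r2=0x65
body[5] mov  r4, r1 → r4=0xc5
epilogue: pop r2=0xb7, sp=0xc8
r0 is caller-saved → body value

REG = 0x8a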